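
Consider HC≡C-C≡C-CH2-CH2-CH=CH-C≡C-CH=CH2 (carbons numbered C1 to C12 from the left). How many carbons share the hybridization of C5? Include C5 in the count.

C5 is sp3 (only σ bonds).
C1: sp
C2: sp
C3: sp
C4: sp
C5: sp3 ✓
C6: sp3 ✓
C7: sp2
C8: sp2
C9: sp
C10: sp
C11: sp2
C12: sp2
2 carbons are sp3.

2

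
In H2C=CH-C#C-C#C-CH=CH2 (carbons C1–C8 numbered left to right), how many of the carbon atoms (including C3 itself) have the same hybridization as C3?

C3 is sp (two π bonds).
C1: sp2
C2: sp2
C3: sp ✓
C4: sp ✓
C5: sp ✓
C6: sp ✓
C7: sp2
C8: sp2
4 carbons are sp.

4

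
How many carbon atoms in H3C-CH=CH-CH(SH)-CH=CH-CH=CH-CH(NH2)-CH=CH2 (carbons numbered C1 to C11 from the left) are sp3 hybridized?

3

C1: sp3 ✓
C2: sp2
C3: sp2
C4: sp3 ✓
C5: sp2
C6: sp2
C7: sp2
C8: sp2
C9: sp3 ✓
C10: sp2
C11: sp2
C1, C4, C9 → 3 sp3 carbons.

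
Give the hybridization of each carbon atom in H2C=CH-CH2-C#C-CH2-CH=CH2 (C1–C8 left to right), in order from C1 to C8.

C1 sp2, C2 sp2, C3 sp3, C4 sp, C5 sp, C6 sp3, C7 sp2, C8 sp2

C1: 3 σ bonds, plus one π bond — 3 electron domains, sp2.
C2 carries 3 σ bonds, plus one π bond, giving a steric number of 3, so it is sp2.
C3 has 4 σ bonds: steric number 4 → sp3.
C4 — 2 σ bonds, plus two π bonds. Steric number 2, so sp.
C5 is sp: 2 σ bonds, plus two π bonds, 2 electron-density regions.
C6 — 4 σ bonds. Steric number 4, so sp3.
C7 (3 σ bonds, plus one π bond) has steric number 3: sp2.
C8 — 3 σ bonds, plus one π bond. Steric number 3, so sp2.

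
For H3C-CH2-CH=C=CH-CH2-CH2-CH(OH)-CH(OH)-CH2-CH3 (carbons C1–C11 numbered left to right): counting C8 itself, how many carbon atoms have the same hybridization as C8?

C8 is sp3 (only σ bonds).
C1: sp3 ✓
C2: sp3 ✓
C3: sp2
C4: sp
C5: sp2
C6: sp3 ✓
C7: sp3 ✓
C8: sp3 ✓
C9: sp3 ✓
C10: sp3 ✓
C11: sp3 ✓
8 carbons are sp3.

8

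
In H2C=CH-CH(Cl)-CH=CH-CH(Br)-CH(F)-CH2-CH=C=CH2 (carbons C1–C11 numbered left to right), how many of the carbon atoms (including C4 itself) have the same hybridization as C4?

6

C4 is sp2 (one π bond).
C1: sp2 ✓
C2: sp2 ✓
C3: sp3
C4: sp2 ✓
C5: sp2 ✓
C6: sp3
C7: sp3
C8: sp3
C9: sp2 ✓
C10: sp
C11: sp2 ✓
6 carbons are sp2.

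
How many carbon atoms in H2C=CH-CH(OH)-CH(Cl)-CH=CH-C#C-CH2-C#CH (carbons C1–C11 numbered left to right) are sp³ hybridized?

3

C1: sp2
C2: sp2
C3: sp3 ✓
C4: sp3 ✓
C5: sp2
C6: sp2
C7: sp
C8: sp
C9: sp3 ✓
C10: sp
C11: sp
C3, C4, C9 → 3 sp3 carbons.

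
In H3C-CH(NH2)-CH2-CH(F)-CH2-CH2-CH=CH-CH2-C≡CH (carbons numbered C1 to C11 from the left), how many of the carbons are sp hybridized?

C1: sp3
C2: sp3
C3: sp3
C4: sp3
C5: sp3
C6: sp3
C7: sp2
C8: sp2
C9: sp3
C10: sp ✓
C11: sp ✓
C10, C11 → 2 sp carbons.

2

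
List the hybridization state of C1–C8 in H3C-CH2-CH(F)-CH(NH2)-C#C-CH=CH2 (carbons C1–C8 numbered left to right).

C1: 4 σ bonds; 4 regions of electron density → sp3.
C2 (4 σ bonds) has steric number 4: sp3.
C3 is sp3: 4 σ bonds, 4 electron-density regions.
C4: 4 σ bonds — 4 electron domains, sp3.
C5 carries 2 σ bonds, plus two π bonds, giving a steric number of 2, so it is sp.
C6 is sp: 2 σ bonds, plus two π bonds, 2 electron-density regions.
C7 has 3 σ bonds, plus one π bond: steric number 3 → sp2.
C8 (3 σ bonds, plus one π bond) has steric number 3: sp2.

C1 sp3, C2 sp3, C3 sp3, C4 sp3, C5 sp, C6 sp, C7 sp2, C8 sp2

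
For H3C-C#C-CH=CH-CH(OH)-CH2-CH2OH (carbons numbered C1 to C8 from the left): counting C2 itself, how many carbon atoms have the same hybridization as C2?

2

C2 is sp (two π bonds).
C1: sp3
C2: sp ✓
C3: sp ✓
C4: sp2
C5: sp2
C6: sp3
C7: sp3
C8: sp3
2 carbons are sp.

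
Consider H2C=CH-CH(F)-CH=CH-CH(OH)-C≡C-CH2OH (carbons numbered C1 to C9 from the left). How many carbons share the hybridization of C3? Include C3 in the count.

C3 is sp3 (only σ bonds).
C1: sp2
C2: sp2
C3: sp3 ✓
C4: sp2
C5: sp2
C6: sp3 ✓
C7: sp
C8: sp
C9: sp3 ✓
3 carbons are sp3.

3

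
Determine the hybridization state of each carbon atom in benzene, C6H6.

Every ring carbon has three σ bonds and contributes one p electron to the aromatic π system.

sp²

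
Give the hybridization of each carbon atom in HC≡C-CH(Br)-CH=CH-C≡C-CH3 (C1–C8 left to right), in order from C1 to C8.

C1 is sp: 2 σ bonds, plus two π bonds, 2 electron-density regions.
C2 carries 2 σ bonds, plus two π bonds, giving a steric number of 2, so it is sp.
C3 is sp3: 4 σ bonds, 4 electron-density regions.
C4 (3 σ bonds, plus one π bond) has steric number 3: sp2.
C5 is sp2: 3 σ bonds, plus one π bond, 3 electron-density regions.
C6 carries 2 σ bonds, plus two π bonds, giving a steric number of 2, so it is sp.
C7 carries 2 σ bonds, plus two π bonds, giving a steric number of 2, so it is sp.
C8 — 4 σ bonds. Steric number 4, so sp3.

C1 sp, C2 sp, C3 sp3, C4 sp2, C5 sp2, C6 sp, C7 sp, C8 sp3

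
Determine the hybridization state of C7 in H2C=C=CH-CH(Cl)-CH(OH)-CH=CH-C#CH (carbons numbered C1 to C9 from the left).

sp^2

C7 carries 3 σ bonds, plus one π bond, giving a steric number of 3, so it is sp2.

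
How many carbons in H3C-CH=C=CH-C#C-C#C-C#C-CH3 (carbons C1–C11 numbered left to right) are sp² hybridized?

2

C1: sp3
C2: sp2 ✓
C3: sp
C4: sp2 ✓
C5: sp
C6: sp
C7: sp
C8: sp
C9: sp
C10: sp
C11: sp3
C2, C4 → 2 sp2 carbons.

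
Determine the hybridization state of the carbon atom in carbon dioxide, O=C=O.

Two σ bonds, two π bonds → steric number 2 → sp.

sp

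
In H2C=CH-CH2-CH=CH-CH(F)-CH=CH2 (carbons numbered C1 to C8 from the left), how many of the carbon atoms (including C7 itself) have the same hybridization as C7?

C7 is sp2 (one π bond).
C1: sp2 ✓
C2: sp2 ✓
C3: sp3
C4: sp2 ✓
C5: sp2 ✓
C6: sp3
C7: sp2 ✓
C8: sp2 ✓
6 carbons are sp2.

6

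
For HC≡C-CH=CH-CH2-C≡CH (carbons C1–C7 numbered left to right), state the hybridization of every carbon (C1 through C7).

C1 sp, C2 sp, C3 sp2, C4 sp2, C5 sp3, C6 sp, C7 sp

C1: 2 σ bonds, plus two π bonds — 2 electron domains, sp.
C2 has 2 σ bonds, plus two π bonds: steric number 2 → sp.
C3 — 3 σ bonds, plus one π bond. Steric number 3, so sp2.
C4: 3 σ bonds, plus one π bond — 3 electron domains, sp2.
C5 — 4 σ bonds. Steric number 4, so sp3.
C6 is sp: 2 σ bonds, plus two π bonds, 2 electron-density regions.
C7 has 2 σ bonds, plus two π bonds: steric number 2 → sp.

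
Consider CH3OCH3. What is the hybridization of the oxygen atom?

Two σ bonds + two lone pairs = steric number 4 → sp3.

sp3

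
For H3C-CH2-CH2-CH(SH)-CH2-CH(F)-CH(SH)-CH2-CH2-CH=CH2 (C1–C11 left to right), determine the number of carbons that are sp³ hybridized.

C1: sp3 ✓
C2: sp3 ✓
C3: sp3 ✓
C4: sp3 ✓
C5: sp3 ✓
C6: sp3 ✓
C7: sp3 ✓
C8: sp3 ✓
C9: sp3 ✓
C10: sp2
C11: sp2
C1, C2, C3, C4, C5, C6, C7, C8, C9 → 9 sp3 carbons.

9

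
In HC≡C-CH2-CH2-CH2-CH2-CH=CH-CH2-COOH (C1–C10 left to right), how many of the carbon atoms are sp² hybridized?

C1: sp
C2: sp
C3: sp3
C4: sp3
C5: sp3
C6: sp3
C7: sp2 ✓
C8: sp2 ✓
C9: sp3
C10: sp2 ✓
C7, C8, C10 → 3 sp2 carbons.

3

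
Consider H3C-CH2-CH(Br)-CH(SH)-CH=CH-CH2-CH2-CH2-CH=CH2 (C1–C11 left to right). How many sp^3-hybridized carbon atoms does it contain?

C1: sp3 ✓
C2: sp3 ✓
C3: sp3 ✓
C4: sp3 ✓
C5: sp2
C6: sp2
C7: sp3 ✓
C8: sp3 ✓
C9: sp3 ✓
C10: sp2
C11: sp2
C1, C2, C3, C4, C7, C8, C9 → 7 sp3 carbons.

7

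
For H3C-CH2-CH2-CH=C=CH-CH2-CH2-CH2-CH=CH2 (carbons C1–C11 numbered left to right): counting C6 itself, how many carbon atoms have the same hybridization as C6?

C6 is sp2 (one π bond).
C1: sp3
C2: sp3
C3: sp3
C4: sp2 ✓
C5: sp
C6: sp2 ✓
C7: sp3
C8: sp3
C9: sp3
C10: sp2 ✓
C11: sp2 ✓
4 carbons are sp2.

4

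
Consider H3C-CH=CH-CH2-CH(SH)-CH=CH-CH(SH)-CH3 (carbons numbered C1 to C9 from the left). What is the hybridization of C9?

sp³

C9 (4 σ bonds) has steric number 4: sp3.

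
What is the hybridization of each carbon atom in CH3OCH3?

sp^3

Each carbon atom carries 4 σ bonds, giving a steric number of 4, so it is sp3.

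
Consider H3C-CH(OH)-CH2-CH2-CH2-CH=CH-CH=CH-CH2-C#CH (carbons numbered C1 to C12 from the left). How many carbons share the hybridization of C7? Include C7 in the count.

4

C7 is sp2 (one π bond).
C1: sp3
C2: sp3
C3: sp3
C4: sp3
C5: sp3
C6: sp2 ✓
C7: sp2 ✓
C8: sp2 ✓
C9: sp2 ✓
C10: sp3
C11: sp
C12: sp
4 carbons are sp2.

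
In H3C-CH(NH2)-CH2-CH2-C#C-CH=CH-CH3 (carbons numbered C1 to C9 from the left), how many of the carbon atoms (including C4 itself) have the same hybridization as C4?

C4 is sp3 (only σ bonds).
C1: sp3 ✓
C2: sp3 ✓
C3: sp3 ✓
C4: sp3 ✓
C5: sp
C6: sp
C7: sp2
C8: sp2
C9: sp3 ✓
5 carbons are sp3.

5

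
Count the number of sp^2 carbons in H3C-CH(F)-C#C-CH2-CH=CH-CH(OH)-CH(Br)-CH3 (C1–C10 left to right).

2

C1: sp3
C2: sp3
C3: sp
C4: sp
C5: sp3
C6: sp2 ✓
C7: sp2 ✓
C8: sp3
C9: sp3
C10: sp3
C6, C7 → 2 sp2 carbons.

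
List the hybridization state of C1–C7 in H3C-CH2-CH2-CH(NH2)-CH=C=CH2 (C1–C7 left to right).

C1 sp3, C2 sp3, C3 sp3, C4 sp3, C5 sp2, C6 sp, C7 sp2

C1: 4 σ bonds — 4 electron domains, sp3.
C2 — 4 σ bonds. Steric number 4, so sp3.
C3 carries 4 σ bonds, giving a steric number of 4, so it is sp3.
C4: 4 σ bonds; 4 regions of electron density → sp3.
C5 (3 σ bonds, plus one π bond) has steric number 3: sp2.
C6 has 2 σ bonds, plus two π bonds: steric number 2 → sp.
C7 carries 3 σ bonds, plus one π bond, giving a steric number of 3, so it is sp2.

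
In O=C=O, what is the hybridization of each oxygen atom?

One σ bond + two lone pairs = steric number 3 → sp2.

sp²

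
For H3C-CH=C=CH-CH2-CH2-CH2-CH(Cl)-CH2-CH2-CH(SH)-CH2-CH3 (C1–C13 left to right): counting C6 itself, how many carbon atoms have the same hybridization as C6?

C6 is sp3 (only σ bonds).
C1: sp3 ✓
C2: sp2
C3: sp
C4: sp2
C5: sp3 ✓
C6: sp3 ✓
C7: sp3 ✓
C8: sp3 ✓
C9: sp3 ✓
C10: sp3 ✓
C11: sp3 ✓
C12: sp3 ✓
C13: sp3 ✓
10 carbons are sp3.

10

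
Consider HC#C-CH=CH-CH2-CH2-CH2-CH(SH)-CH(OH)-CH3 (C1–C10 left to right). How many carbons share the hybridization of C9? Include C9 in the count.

C9 is sp3 (only σ bonds).
C1: sp
C2: sp
C3: sp2
C4: sp2
C5: sp3 ✓
C6: sp3 ✓
C7: sp3 ✓
C8: sp3 ✓
C9: sp3 ✓
C10: sp3 ✓
6 carbons are sp3.

6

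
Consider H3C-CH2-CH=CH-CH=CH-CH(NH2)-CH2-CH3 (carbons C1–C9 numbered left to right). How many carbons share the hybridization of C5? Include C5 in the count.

C5 is sp2 (one π bond).
C1: sp3
C2: sp3
C3: sp2 ✓
C4: sp2 ✓
C5: sp2 ✓
C6: sp2 ✓
C7: sp3
C8: sp3
C9: sp3
4 carbons are sp2.

4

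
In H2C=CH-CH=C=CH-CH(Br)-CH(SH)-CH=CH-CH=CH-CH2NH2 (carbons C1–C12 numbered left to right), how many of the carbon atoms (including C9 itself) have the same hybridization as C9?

C9 is sp2 (one π bond).
C1: sp2 ✓
C2: sp2 ✓
C3: sp2 ✓
C4: sp
C5: sp2 ✓
C6: sp3
C7: sp3
C8: sp2 ✓
C9: sp2 ✓
C10: sp2 ✓
C11: sp2 ✓
C12: sp3
8 carbons are sp2.

8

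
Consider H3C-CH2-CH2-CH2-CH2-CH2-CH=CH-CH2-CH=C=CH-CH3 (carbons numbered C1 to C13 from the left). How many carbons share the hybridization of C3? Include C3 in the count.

8

C3 is sp3 (only σ bonds).
C1: sp3 ✓
C2: sp3 ✓
C3: sp3 ✓
C4: sp3 ✓
C5: sp3 ✓
C6: sp3 ✓
C7: sp2
C8: sp2
C9: sp3 ✓
C10: sp2
C11: sp
C12: sp2
C13: sp3 ✓
8 carbons are sp3.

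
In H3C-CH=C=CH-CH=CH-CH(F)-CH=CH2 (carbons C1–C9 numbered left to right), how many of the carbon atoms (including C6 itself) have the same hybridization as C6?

C6 is sp2 (one π bond).
C1: sp3
C2: sp2 ✓
C3: sp
C4: sp2 ✓
C5: sp2 ✓
C6: sp2 ✓
C7: sp3
C8: sp2 ✓
C9: sp2 ✓
6 carbons are sp2.

6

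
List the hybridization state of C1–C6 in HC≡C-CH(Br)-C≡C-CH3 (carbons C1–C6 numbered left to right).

C1 sp, C2 sp, C3 sp3, C4 sp, C5 sp, C6 sp3

C1 (2 σ bonds, plus two π bonds) has steric number 2: sp.
C2: 2 σ bonds, plus two π bonds — 2 electron domains, sp.
C3: 4 σ bonds; 4 regions of electron density → sp3.
C4: 2 σ bonds, plus two π bonds; 2 regions of electron density → sp.
C5 — 2 σ bonds, plus two π bonds. Steric number 2, so sp.
C6: 4 σ bonds — 4 electron domains, sp3.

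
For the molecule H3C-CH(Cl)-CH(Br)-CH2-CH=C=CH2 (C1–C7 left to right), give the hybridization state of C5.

C5 — 3 σ bonds, plus one π bond. Steric number 3, so sp2.

sp^2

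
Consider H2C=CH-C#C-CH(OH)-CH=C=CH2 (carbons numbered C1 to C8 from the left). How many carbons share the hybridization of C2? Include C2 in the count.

4

C2 is sp2 (one π bond).
C1: sp2 ✓
C2: sp2 ✓
C3: sp
C4: sp
C5: sp3
C6: sp2 ✓
C7: sp
C8: sp2 ✓
4 carbons are sp2.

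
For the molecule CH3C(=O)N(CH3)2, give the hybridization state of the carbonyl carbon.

sp^2

The carbonyl carbon has 3 σ bonds, plus one π bond: steric number 3 → sp2.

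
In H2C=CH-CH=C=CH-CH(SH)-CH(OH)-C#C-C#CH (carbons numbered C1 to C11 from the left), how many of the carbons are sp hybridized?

C1: sp2
C2: sp2
C3: sp2
C4: sp ✓
C5: sp2
C6: sp3
C7: sp3
C8: sp ✓
C9: sp ✓
C10: sp ✓
C11: sp ✓
C4, C8, C9, C10, C11 → 5 sp carbons.

5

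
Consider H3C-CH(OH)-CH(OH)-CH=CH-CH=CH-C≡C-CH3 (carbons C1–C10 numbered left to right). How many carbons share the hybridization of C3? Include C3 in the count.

C3 is sp3 (only σ bonds).
C1: sp3 ✓
C2: sp3 ✓
C3: sp3 ✓
C4: sp2
C5: sp2
C6: sp2
C7: sp2
C8: sp
C9: sp
C10: sp3 ✓
4 carbons are sp3.

4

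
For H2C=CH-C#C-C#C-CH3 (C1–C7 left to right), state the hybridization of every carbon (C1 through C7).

C1 sp2, C2 sp2, C3 sp, C4 sp, C5 sp, C6 sp, C7 sp3

C1 is sp2: 3 σ bonds, plus one π bond, 3 electron-density regions.
C2 is sp2: 3 σ bonds, plus one π bond, 3 electron-density regions.
C3 has 2 σ bonds, plus two π bonds: steric number 2 → sp.
C4: 2 σ bonds, plus two π bonds; 2 regions of electron density → sp.
C5 is sp: 2 σ bonds, plus two π bonds, 2 electron-density regions.
C6 carries 2 σ bonds, plus two π bonds, giving a steric number of 2, so it is sp.
C7 — 4 σ bonds. Steric number 4, so sp3.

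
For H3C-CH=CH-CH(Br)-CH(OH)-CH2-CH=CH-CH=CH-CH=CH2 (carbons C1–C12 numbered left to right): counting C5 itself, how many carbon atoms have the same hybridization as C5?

C5 is sp3 (only σ bonds).
C1: sp3 ✓
C2: sp2
C3: sp2
C4: sp3 ✓
C5: sp3 ✓
C6: sp3 ✓
C7: sp2
C8: sp2
C9: sp2
C10: sp2
C11: sp2
C12: sp2
4 carbons are sp3.

4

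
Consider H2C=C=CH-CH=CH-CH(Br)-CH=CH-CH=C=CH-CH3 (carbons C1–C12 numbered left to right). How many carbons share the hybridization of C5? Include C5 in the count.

C5 is sp2 (one π bond).
C1: sp2 ✓
C2: sp
C3: sp2 ✓
C4: sp2 ✓
C5: sp2 ✓
C6: sp3
C7: sp2 ✓
C8: sp2 ✓
C9: sp2 ✓
C10: sp
C11: sp2 ✓
C12: sp3
8 carbons are sp2.

8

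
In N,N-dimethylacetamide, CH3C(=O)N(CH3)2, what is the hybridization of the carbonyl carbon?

sp2

The carbonyl carbon — 3 σ bonds, plus one π bond. Steric number 3, so sp2.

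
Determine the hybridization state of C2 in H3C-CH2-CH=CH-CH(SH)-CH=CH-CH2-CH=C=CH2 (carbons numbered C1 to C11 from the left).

sp3

C2 — 4 σ bonds. Steric number 4, so sp3.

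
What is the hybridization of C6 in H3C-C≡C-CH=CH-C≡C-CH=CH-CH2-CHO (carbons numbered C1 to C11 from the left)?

sp

C6: 2 σ bonds, plus two π bonds; 2 regions of electron density → sp.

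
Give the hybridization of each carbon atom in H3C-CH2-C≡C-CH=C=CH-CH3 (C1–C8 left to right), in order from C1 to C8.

C1 (4 σ bonds) has steric number 4: sp3.
C2: 4 σ bonds — 4 electron domains, sp3.
C3 carries 2 σ bonds, plus two π bonds, giving a steric number of 2, so it is sp.
C4: 2 σ bonds, plus two π bonds — 2 electron domains, sp.
C5 is sp2: 3 σ bonds, plus one π bond, 3 electron-density regions.
C6 is sp: 2 σ bonds, plus two π bonds, 2 electron-density regions.
C7: 3 σ bonds, plus one π bond; 3 regions of electron density → sp2.
C8: 4 σ bonds — 4 electron domains, sp3.

C1 sp3, C2 sp3, C3 sp, C4 sp, C5 sp2, C6 sp, C7 sp2, C8 sp3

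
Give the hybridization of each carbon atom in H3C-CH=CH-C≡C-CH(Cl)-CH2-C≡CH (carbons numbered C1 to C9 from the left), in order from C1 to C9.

C1 (4 σ bonds) has steric number 4: sp3.
C2 has 3 σ bonds, plus one π bond: steric number 3 → sp2.
C3: 3 σ bonds, plus one π bond — 3 electron domains, sp2.
C4 (2 σ bonds, plus two π bonds) has steric number 2: sp.
C5 (2 σ bonds, plus two π bonds) has steric number 2: sp.
C6 is sp3: 4 σ bonds, 4 electron-density regions.
C7 carries 4 σ bonds, giving a steric number of 4, so it is sp3.
C8: 2 σ bonds, plus two π bonds; 2 regions of electron density → sp.
C9 (2 σ bonds, plus two π bonds) has steric number 2: sp.

C1 sp3, C2 sp2, C3 sp2, C4 sp, C5 sp, C6 sp3, C7 sp3, C8 sp, C9 sp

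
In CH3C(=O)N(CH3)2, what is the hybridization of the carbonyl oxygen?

The carbonyl oxygen — 1 σ bond and 2 lone pairs, plus one π bond. Steric number 3, so sp2.

sp2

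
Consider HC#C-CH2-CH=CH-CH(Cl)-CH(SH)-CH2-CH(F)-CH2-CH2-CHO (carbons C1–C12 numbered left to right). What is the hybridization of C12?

C12: 3 σ bonds, plus one π bond; 3 regions of electron density → sp2.

sp²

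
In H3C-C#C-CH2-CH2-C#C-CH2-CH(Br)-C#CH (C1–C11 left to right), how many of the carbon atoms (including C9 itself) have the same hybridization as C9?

C9 is sp3 (only σ bonds).
C1: sp3 ✓
C2: sp
C3: sp
C4: sp3 ✓
C5: sp3 ✓
C6: sp
C7: sp
C8: sp3 ✓
C9: sp3 ✓
C10: sp
C11: sp
5 carbons are sp3.

5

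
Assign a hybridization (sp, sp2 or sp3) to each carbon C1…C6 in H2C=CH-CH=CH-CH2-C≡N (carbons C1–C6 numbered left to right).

C1 sp2, C2 sp2, C3 sp2, C4 sp2, C5 sp3, C6 sp

C1: 3 σ bonds, plus one π bond — 3 electron domains, sp2.
C2 has 3 σ bonds, plus one π bond: steric number 3 → sp2.
C3 is sp2: 3 σ bonds, plus one π bond, 3 electron-density regions.
C4 carries 3 σ bonds, plus one π bond, giving a steric number of 3, so it is sp2.
C5 (4 σ bonds) has steric number 4: sp3.
C6 has 2 σ bonds, plus two π bonds: steric number 2 → sp.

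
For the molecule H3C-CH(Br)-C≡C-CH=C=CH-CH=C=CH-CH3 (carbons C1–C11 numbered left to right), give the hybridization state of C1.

C1 — 4 σ bonds. Steric number 4, so sp3.

sp³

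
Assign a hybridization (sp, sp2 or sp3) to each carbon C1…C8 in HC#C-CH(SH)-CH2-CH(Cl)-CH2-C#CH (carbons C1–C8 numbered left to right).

C1: 2 σ bonds, plus two π bonds — 2 electron domains, sp.
C2 carries 2 σ bonds, plus two π bonds, giving a steric number of 2, so it is sp.
C3 has 4 σ bonds: steric number 4 → sp3.
C4: 4 σ bonds — 4 electron domains, sp3.
C5 — 4 σ bonds. Steric number 4, so sp3.
C6 — 4 σ bonds. Steric number 4, so sp3.
C7 carries 2 σ bonds, plus two π bonds, giving a steric number of 2, so it is sp.
C8 — 2 σ bonds, plus two π bonds. Steric number 2, so sp.

C1 sp, C2 sp, C3 sp3, C4 sp3, C5 sp3, C6 sp3, C7 sp, C8 sp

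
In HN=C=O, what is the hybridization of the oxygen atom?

sp^2

The oxygen atom carries 1 σ bond and 2 lone pairs, plus one π bond, giving a steric number of 3, so it is sp2.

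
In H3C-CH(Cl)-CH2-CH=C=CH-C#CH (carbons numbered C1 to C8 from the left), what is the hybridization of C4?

sp^2

C4 is sp2: 3 σ bonds, plus one π bond, 3 electron-density regions.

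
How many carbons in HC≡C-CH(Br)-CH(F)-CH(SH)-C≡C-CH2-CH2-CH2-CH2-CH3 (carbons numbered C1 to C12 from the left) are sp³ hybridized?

C1: sp
C2: sp
C3: sp3 ✓
C4: sp3 ✓
C5: sp3 ✓
C6: sp
C7: sp
C8: sp3 ✓
C9: sp3 ✓
C10: sp3 ✓
C11: sp3 ✓
C12: sp3 ✓
C3, C4, C5, C8, C9, C10, C11, C12 → 8 sp3 carbons.

8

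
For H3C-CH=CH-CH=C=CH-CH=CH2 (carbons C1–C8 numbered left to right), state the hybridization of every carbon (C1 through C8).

C1 sp3, C2 sp2, C3 sp2, C4 sp2, C5 sp, C6 sp2, C7 sp2, C8 sp2

C1 has 4 σ bonds: steric number 4 → sp3.
C2 (3 σ bonds, plus one π bond) has steric number 3: sp2.
C3 is sp2: 3 σ bonds, plus one π bond, 3 electron-density regions.
C4 (3 σ bonds, plus one π bond) has steric number 3: sp2.
C5 — 2 σ bonds, plus two π bonds. Steric number 2, so sp.
C6: 3 σ bonds, plus one π bond; 3 regions of electron density → sp2.
C7 carries 3 σ bonds, plus one π bond, giving a steric number of 3, so it is sp2.
C8 (3 σ bonds, plus one π bond) has steric number 3: sp2.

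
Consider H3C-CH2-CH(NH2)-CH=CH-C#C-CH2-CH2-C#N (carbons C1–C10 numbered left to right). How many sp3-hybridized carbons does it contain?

5

C1: sp3 ✓
C2: sp3 ✓
C3: sp3 ✓
C4: sp2
C5: sp2
C6: sp
C7: sp
C8: sp3 ✓
C9: sp3 ✓
C10: sp
C1, C2, C3, C8, C9 → 5 sp3 carbons.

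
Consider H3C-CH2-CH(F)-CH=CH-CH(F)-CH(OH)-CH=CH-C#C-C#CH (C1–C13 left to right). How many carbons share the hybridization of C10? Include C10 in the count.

4

C10 is sp (two π bonds).
C1: sp3
C2: sp3
C3: sp3
C4: sp2
C5: sp2
C6: sp3
C7: sp3
C8: sp2
C9: sp2
C10: sp ✓
C11: sp ✓
C12: sp ✓
C13: sp ✓
4 carbons are sp.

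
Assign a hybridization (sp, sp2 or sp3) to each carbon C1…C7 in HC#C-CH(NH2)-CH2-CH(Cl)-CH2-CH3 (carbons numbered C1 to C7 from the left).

C1 — 2 σ bonds, plus two π bonds. Steric number 2, so sp.
C2: 2 σ bonds, plus two π bonds — 2 electron domains, sp.
C3: 4 σ bonds — 4 electron domains, sp3.
C4 (4 σ bonds) has steric number 4: sp3.
C5 has 4 σ bonds: steric number 4 → sp3.
C6 has 4 σ bonds: steric number 4 → sp3.
C7: 4 σ bonds; 4 regions of electron density → sp3.

C1 sp, C2 sp, C3 sp3, C4 sp3, C5 sp3, C6 sp3, C7 sp3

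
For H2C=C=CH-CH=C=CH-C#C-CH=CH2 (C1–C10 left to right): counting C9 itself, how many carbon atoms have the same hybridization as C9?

C9 is sp2 (one π bond).
C1: sp2 ✓
C2: sp
C3: sp2 ✓
C4: sp2 ✓
C5: sp
C6: sp2 ✓
C7: sp
C8: sp
C9: sp2 ✓
C10: sp2 ✓
6 carbons are sp2.

6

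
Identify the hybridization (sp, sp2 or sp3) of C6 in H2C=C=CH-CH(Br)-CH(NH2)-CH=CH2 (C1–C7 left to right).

C6 is sp2: 3 σ bonds, plus one π bond, 3 electron-density regions.

sp2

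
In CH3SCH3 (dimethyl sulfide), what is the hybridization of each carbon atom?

Each carbon atom is sp3: 4 σ bonds, 4 electron-density regions.

sp^3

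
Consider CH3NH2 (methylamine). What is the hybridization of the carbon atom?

sp³

The carbon atom — 4 σ bonds. Steric number 4, so sp3.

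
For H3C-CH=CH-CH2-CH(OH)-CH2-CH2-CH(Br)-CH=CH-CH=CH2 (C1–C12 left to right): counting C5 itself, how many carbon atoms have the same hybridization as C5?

6

C5 is sp3 (only σ bonds).
C1: sp3 ✓
C2: sp2
C3: sp2
C4: sp3 ✓
C5: sp3 ✓
C6: sp3 ✓
C7: sp3 ✓
C8: sp3 ✓
C9: sp2
C10: sp2
C11: sp2
C12: sp2
6 carbons are sp3.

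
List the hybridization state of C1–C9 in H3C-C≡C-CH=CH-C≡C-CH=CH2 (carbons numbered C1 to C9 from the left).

C1: 4 σ bonds; 4 regions of electron density → sp3.
C2: 2 σ bonds, plus two π bonds; 2 regions of electron density → sp.
C3 has 2 σ bonds, plus two π bonds: steric number 2 → sp.
C4 has 3 σ bonds, plus one π bond: steric number 3 → sp2.
C5 carries 3 σ bonds, plus one π bond, giving a steric number of 3, so it is sp2.
C6 — 2 σ bonds, plus two π bonds. Steric number 2, so sp.
C7 has 2 σ bonds, plus two π bonds: steric number 2 → sp.
C8: 3 σ bonds, plus one π bond; 3 regions of electron density → sp2.
C9 — 3 σ bonds, plus one π bond. Steric number 3, so sp2.

C1 sp3, C2 sp, C3 sp, C4 sp2, C5 sp2, C6 sp, C7 sp, C8 sp2, C9 sp2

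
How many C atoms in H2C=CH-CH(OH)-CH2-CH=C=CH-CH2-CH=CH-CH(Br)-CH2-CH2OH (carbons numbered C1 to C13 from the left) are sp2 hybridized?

6

C1: sp2 ✓
C2: sp2 ✓
C3: sp3
C4: sp3
C5: sp2 ✓
C6: sp
C7: sp2 ✓
C8: sp3
C9: sp2 ✓
C10: sp2 ✓
C11: sp3
C12: sp3
C13: sp3
C1, C2, C5, C7, C9, C10 → 6 sp2 carbons.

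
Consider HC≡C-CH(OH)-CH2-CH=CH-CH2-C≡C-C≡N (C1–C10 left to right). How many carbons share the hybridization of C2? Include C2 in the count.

5

C2 is sp (two π bonds).
C1: sp ✓
C2: sp ✓
C3: sp3
C4: sp3
C5: sp2
C6: sp2
C7: sp3
C8: sp ✓
C9: sp ✓
C10: sp ✓
5 carbons are sp.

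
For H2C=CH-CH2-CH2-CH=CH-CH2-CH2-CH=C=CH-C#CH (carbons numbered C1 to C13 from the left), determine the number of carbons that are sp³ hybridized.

C1: sp2
C2: sp2
C3: sp3 ✓
C4: sp3 ✓
C5: sp2
C6: sp2
C7: sp3 ✓
C8: sp3 ✓
C9: sp2
C10: sp
C11: sp2
C12: sp
C13: sp
C3, C4, C7, C8 → 4 sp3 carbons.

4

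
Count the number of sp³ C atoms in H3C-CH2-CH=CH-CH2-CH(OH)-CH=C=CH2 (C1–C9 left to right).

C1: sp3 ✓
C2: sp3 ✓
C3: sp2
C4: sp2
C5: sp3 ✓
C6: sp3 ✓
C7: sp2
C8: sp
C9: sp2
C1, C2, C5, C6 → 4 sp3 carbons.

4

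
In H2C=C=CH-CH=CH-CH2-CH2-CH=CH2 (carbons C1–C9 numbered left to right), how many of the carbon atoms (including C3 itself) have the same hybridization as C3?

C3 is sp2 (one π bond).
C1: sp2 ✓
C2: sp
C3: sp2 ✓
C4: sp2 ✓
C5: sp2 ✓
C6: sp3
C7: sp3
C8: sp2 ✓
C9: sp2 ✓
6 carbons are sp2.

6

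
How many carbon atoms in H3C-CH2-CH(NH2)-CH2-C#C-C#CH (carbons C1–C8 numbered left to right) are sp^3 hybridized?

C1: sp3 ✓
C2: sp3 ✓
C3: sp3 ✓
C4: sp3 ✓
C5: sp
C6: sp
C7: sp
C8: sp
C1, C2, C3, C4 → 4 sp3 carbons.

4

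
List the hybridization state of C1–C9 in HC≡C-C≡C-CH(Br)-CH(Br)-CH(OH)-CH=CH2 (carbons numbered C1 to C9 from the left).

C1 sp, C2 sp, C3 sp, C4 sp, C5 sp3, C6 sp3, C7 sp3, C8 sp2, C9 sp2

C1: 2 σ bonds, plus two π bonds — 2 electron domains, sp.
C2 carries 2 σ bonds, plus two π bonds, giving a steric number of 2, so it is sp.
C3 carries 2 σ bonds, plus two π bonds, giving a steric number of 2, so it is sp.
C4 carries 2 σ bonds, plus two π bonds, giving a steric number of 2, so it is sp.
C5 carries 4 σ bonds, giving a steric number of 4, so it is sp3.
C6 (4 σ bonds) has steric number 4: sp3.
C7 carries 4 σ bonds, giving a steric number of 4, so it is sp3.
C8 (3 σ bonds, plus one π bond) has steric number 3: sp2.
C9: 3 σ bonds, plus one π bond — 3 electron domains, sp2.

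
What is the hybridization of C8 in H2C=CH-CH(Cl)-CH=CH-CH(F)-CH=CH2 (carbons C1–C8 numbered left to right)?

sp^2

C8 carries 3 σ bonds, plus one π bond, giving a steric number of 3, so it is sp2.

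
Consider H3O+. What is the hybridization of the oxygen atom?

Three σ bonds + one lone pair = steric number 4 → sp3.

sp³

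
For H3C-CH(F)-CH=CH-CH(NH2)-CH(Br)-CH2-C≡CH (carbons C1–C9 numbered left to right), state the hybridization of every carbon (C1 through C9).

C1 sp3, C2 sp3, C3 sp2, C4 sp2, C5 sp3, C6 sp3, C7 sp3, C8 sp, C9 sp

C1 is sp3: 4 σ bonds, 4 electron-density regions.
C2 (4 σ bonds) has steric number 4: sp3.
C3 (3 σ bonds, plus one π bond) has steric number 3: sp2.
C4 is sp2: 3 σ bonds, plus one π bond, 3 electron-density regions.
C5 has 4 σ bonds: steric number 4 → sp3.
C6: 4 σ bonds — 4 electron domains, sp3.
C7 has 4 σ bonds: steric number 4 → sp3.
C8 — 2 σ bonds, plus two π bonds. Steric number 2, so sp.
C9 — 2 σ bonds, plus two π bonds. Steric number 2, so sp.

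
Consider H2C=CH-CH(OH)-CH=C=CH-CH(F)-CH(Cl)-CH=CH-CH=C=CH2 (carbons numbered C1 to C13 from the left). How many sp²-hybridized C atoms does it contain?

C1: sp2 ✓
C2: sp2 ✓
C3: sp3
C4: sp2 ✓
C5: sp
C6: sp2 ✓
C7: sp3
C8: sp3
C9: sp2 ✓
C10: sp2 ✓
C11: sp2 ✓
C12: sp
C13: sp2 ✓
C1, C2, C4, C6, C9, C10, C11, C13 → 8 sp2 carbons.

8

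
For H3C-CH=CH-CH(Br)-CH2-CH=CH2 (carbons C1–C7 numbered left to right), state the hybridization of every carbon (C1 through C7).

C1: 4 σ bonds; 4 regions of electron density → sp3.
C2 has 3 σ bonds, plus one π bond: steric number 3 → sp2.
C3 (3 σ bonds, plus one π bond) has steric number 3: sp2.
C4 has 4 σ bonds: steric number 4 → sp3.
C5 is sp3: 4 σ bonds, 4 electron-density regions.
C6 — 3 σ bonds, plus one π bond. Steric number 3, so sp2.
C7: 3 σ bonds, plus one π bond; 3 regions of electron density → sp2.

C1 sp3, C2 sp2, C3 sp2, C4 sp3, C5 sp3, C6 sp2, C7 sp2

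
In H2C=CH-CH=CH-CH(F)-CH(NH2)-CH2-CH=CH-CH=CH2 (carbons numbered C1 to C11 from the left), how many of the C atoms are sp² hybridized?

8

C1: sp2 ✓
C2: sp2 ✓
C3: sp2 ✓
C4: sp2 ✓
C5: sp3
C6: sp3
C7: sp3
C8: sp2 ✓
C9: sp2 ✓
C10: sp2 ✓
C11: sp2 ✓
C1, C2, C3, C4, C8, C9, C10, C11 → 8 sp2 carbons.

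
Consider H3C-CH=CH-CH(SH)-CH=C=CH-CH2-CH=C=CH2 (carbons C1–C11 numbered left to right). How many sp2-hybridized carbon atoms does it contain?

C1: sp3
C2: sp2 ✓
C3: sp2 ✓
C4: sp3
C5: sp2 ✓
C6: sp
C7: sp2 ✓
C8: sp3
C9: sp2 ✓
C10: sp
C11: sp2 ✓
C2, C3, C5, C7, C9, C11 → 6 sp2 carbons.

6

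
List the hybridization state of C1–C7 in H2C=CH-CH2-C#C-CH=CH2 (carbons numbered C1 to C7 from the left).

C1 sp2, C2 sp2, C3 sp3, C4 sp, C5 sp, C6 sp2, C7 sp2

C1 is sp2: 3 σ bonds, plus one π bond, 3 electron-density regions.
C2 (3 σ bonds, plus one π bond) has steric number 3: sp2.
C3 — 4 σ bonds. Steric number 4, so sp3.
C4 carries 2 σ bonds, plus two π bonds, giving a steric number of 2, so it is sp.
C5 carries 2 σ bonds, plus two π bonds, giving a steric number of 2, so it is sp.
C6 carries 3 σ bonds, plus one π bond, giving a steric number of 3, so it is sp2.
C7 (3 σ bonds, plus one π bond) has steric number 3: sp2.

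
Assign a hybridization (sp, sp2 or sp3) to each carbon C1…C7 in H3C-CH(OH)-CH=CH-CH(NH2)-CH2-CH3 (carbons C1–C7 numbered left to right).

C1 — 4 σ bonds. Steric number 4, so sp3.
C2 (4 σ bonds) has steric number 4: sp3.
C3 has 3 σ bonds, plus one π bond: steric number 3 → sp2.
C4 — 3 σ bonds, plus one π bond. Steric number 3, so sp2.
C5 has 4 σ bonds: steric number 4 → sp3.
C6 is sp3: 4 σ bonds, 4 electron-density regions.
C7 carries 4 σ bonds, giving a steric number of 4, so it is sp3.

C1 sp3, C2 sp3, C3 sp2, C4 sp2, C5 sp3, C6 sp3, C7 sp3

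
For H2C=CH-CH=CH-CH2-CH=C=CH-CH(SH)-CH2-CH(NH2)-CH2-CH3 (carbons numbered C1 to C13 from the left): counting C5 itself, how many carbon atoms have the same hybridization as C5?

C5 is sp3 (only σ bonds).
C1: sp2
C2: sp2
C3: sp2
C4: sp2
C5: sp3 ✓
C6: sp2
C7: sp
C8: sp2
C9: sp3 ✓
C10: sp3 ✓
C11: sp3 ✓
C12: sp3 ✓
C13: sp3 ✓
6 carbons are sp3.

6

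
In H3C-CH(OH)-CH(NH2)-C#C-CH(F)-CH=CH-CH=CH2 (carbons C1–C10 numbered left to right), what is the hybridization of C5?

C5 — 2 σ bonds, plus two π bonds. Steric number 2, so sp.

sp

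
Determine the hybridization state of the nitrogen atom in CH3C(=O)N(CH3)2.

Amide resonance: N lone pair conjugated with C=O → sp2.

sp2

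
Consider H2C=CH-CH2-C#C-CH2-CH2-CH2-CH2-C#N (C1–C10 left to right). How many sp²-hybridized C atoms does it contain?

2

C1: sp2 ✓
C2: sp2 ✓
C3: sp3
C4: sp
C5: sp
C6: sp3
C7: sp3
C8: sp3
C9: sp3
C10: sp
C1, C2 → 2 sp2 carbons.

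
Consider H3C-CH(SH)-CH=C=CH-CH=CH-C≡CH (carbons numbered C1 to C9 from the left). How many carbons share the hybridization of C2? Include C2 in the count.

C2 is sp3 (only σ bonds).
C1: sp3 ✓
C2: sp3 ✓
C3: sp2
C4: sp
C5: sp2
C6: sp2
C7: sp2
C8: sp
C9: sp
2 carbons are sp3.

2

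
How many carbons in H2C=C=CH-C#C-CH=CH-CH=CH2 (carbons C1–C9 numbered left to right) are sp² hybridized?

6

C1: sp2 ✓
C2: sp
C3: sp2 ✓
C4: sp
C5: sp
C6: sp2 ✓
C7: sp2 ✓
C8: sp2 ✓
C9: sp2 ✓
C1, C3, C6, C7, C8, C9 → 6 sp2 carbons.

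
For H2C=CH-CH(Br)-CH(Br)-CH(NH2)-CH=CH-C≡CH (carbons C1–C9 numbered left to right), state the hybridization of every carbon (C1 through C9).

C1 sp2, C2 sp2, C3 sp3, C4 sp3, C5 sp3, C6 sp2, C7 sp2, C8 sp, C9 sp

C1: 3 σ bonds, plus one π bond; 3 regions of electron density → sp2.
C2: 3 σ bonds, plus one π bond; 3 regions of electron density → sp2.
C3 is sp3: 4 σ bonds, 4 electron-density regions.
C4 is sp3: 4 σ bonds, 4 electron-density regions.
C5: 4 σ bonds; 4 regions of electron density → sp3.
C6 (3 σ bonds, plus one π bond) has steric number 3: sp2.
C7 (3 σ bonds, plus one π bond) has steric number 3: sp2.
C8 (2 σ bonds, plus two π bonds) has steric number 2: sp.
C9: 2 σ bonds, plus two π bonds; 2 regions of electron density → sp.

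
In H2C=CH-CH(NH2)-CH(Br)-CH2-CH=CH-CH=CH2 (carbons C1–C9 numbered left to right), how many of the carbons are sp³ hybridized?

C1: sp2
C2: sp2
C3: sp3 ✓
C4: sp3 ✓
C5: sp3 ✓
C6: sp2
C7: sp2
C8: sp2
C9: sp2
C3, C4, C5 → 3 sp3 carbons.

3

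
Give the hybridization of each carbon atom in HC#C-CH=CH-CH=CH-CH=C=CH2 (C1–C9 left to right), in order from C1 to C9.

C1 is sp: 2 σ bonds, plus two π bonds, 2 electron-density regions.
C2: 2 σ bonds, plus two π bonds; 2 regions of electron density → sp.
C3: 3 σ bonds, plus one π bond — 3 electron domains, sp2.
C4 has 3 σ bonds, plus one π bond: steric number 3 → sp2.
C5 carries 3 σ bonds, plus one π bond, giving a steric number of 3, so it is sp2.
C6 (3 σ bonds, plus one π bond) has steric number 3: sp2.
C7 has 3 σ bonds, plus one π bond: steric number 3 → sp2.
C8 — 2 σ bonds, plus two π bonds. Steric number 2, so sp.
C9 carries 3 σ bonds, plus one π bond, giving a steric number of 3, so it is sp2.

C1 sp, C2 sp, C3 sp2, C4 sp2, C5 sp2, C6 sp2, C7 sp2, C8 sp, C9 sp2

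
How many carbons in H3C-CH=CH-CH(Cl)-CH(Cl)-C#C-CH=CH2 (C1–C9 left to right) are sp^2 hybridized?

4

C1: sp3
C2: sp2 ✓
C3: sp2 ✓
C4: sp3
C5: sp3
C6: sp
C7: sp
C8: sp2 ✓
C9: sp2 ✓
C2, C3, C8, C9 → 4 sp2 carbons.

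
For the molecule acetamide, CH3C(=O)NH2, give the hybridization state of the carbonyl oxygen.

sp2

The carbonyl oxygen: 1 σ bond and 2 lone pairs, plus one π bond — 3 electron domains, sp2.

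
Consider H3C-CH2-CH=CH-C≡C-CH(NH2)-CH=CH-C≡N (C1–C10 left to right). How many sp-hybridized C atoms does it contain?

C1: sp3
C2: sp3
C3: sp2
C4: sp2
C5: sp ✓
C6: sp ✓
C7: sp3
C8: sp2
C9: sp2
C10: sp ✓
C5, C6, C10 → 3 sp carbons.

3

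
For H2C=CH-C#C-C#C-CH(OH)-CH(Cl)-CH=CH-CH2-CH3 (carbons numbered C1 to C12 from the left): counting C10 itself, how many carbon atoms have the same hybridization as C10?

C10 is sp2 (one π bond).
C1: sp2 ✓
C2: sp2 ✓
C3: sp
C4: sp
C5: sp
C6: sp
C7: sp3
C8: sp3
C9: sp2 ✓
C10: sp2 ✓
C11: sp3
C12: sp3
4 carbons are sp2.

4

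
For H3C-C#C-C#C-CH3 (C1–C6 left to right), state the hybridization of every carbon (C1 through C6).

C1 sp3, C2 sp, C3 sp, C4 sp, C5 sp, C6 sp3

C1 is sp3: 4 σ bonds, 4 electron-density regions.
C2: 2 σ bonds, plus two π bonds — 2 electron domains, sp.
C3 (2 σ bonds, plus two π bonds) has steric number 2: sp.
C4 (2 σ bonds, plus two π bonds) has steric number 2: sp.
C5 carries 2 σ bonds, plus two π bonds, giving a steric number of 2, so it is sp.
C6 — 4 σ bonds. Steric number 4, so sp3.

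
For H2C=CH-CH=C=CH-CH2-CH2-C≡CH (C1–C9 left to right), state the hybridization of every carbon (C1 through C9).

C1 sp2, C2 sp2, C3 sp2, C4 sp, C5 sp2, C6 sp3, C7 sp3, C8 sp, C9 sp

C1 (3 σ bonds, plus one π bond) has steric number 3: sp2.
C2 (3 σ bonds, plus one π bond) has steric number 3: sp2.
C3 — 3 σ bonds, plus one π bond. Steric number 3, so sp2.
C4: 2 σ bonds, plus two π bonds — 2 electron domains, sp.
C5 — 3 σ bonds, plus one π bond. Steric number 3, so sp2.
C6 — 4 σ bonds. Steric number 4, so sp3.
C7 is sp3: 4 σ bonds, 4 electron-density regions.
C8 carries 2 σ bonds, plus two π bonds, giving a steric number of 2, so it is sp.
C9 has 2 σ bonds, plus two π bonds: steric number 2 → sp.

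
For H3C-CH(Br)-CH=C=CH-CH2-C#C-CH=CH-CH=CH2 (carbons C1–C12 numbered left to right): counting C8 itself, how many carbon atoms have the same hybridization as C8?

3

C8 is sp (two π bonds).
C1: sp3
C2: sp3
C3: sp2
C4: sp ✓
C5: sp2
C6: sp3
C7: sp ✓
C8: sp ✓
C9: sp2
C10: sp2
C11: sp2
C12: sp2
3 carbons are sp.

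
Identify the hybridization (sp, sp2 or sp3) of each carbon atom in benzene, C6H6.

sp^2

Every ring carbon has three σ bonds and contributes one p electron to the aromatic π system.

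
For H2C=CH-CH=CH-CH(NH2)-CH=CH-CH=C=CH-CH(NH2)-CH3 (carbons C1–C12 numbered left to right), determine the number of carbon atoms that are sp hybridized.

1

C1: sp2
C2: sp2
C3: sp2
C4: sp2
C5: sp3
C6: sp2
C7: sp2
C8: sp2
C9: sp ✓
C10: sp2
C11: sp3
C12: sp3
C9 → 1 sp carbon.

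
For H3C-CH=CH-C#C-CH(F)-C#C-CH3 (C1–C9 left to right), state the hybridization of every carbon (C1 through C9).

C1 (4 σ bonds) has steric number 4: sp3.
C2: 3 σ bonds, plus one π bond; 3 regions of electron density → sp2.
C3 is sp2: 3 σ bonds, plus one π bond, 3 electron-density regions.
C4 has 2 σ bonds, plus two π bonds: steric number 2 → sp.
C5 is sp: 2 σ bonds, plus two π bonds, 2 electron-density regions.
C6 (4 σ bonds) has steric number 4: sp3.
C7 — 2 σ bonds, plus two π bonds. Steric number 2, so sp.
C8 has 2 σ bonds, plus two π bonds: steric number 2 → sp.
C9 — 4 σ bonds. Steric number 4, so sp3.

C1 sp3, C2 sp2, C3 sp2, C4 sp, C5 sp, C6 sp3, C7 sp, C8 sp, C9 sp3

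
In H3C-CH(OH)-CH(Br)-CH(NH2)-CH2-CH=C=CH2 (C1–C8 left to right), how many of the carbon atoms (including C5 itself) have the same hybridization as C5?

5

C5 is sp3 (only σ bonds).
C1: sp3 ✓
C2: sp3 ✓
C3: sp3 ✓
C4: sp3 ✓
C5: sp3 ✓
C6: sp2
C7: sp
C8: sp2
5 carbons are sp3.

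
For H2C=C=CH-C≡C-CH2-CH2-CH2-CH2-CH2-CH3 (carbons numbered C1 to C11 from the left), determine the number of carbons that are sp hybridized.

3

C1: sp2
C2: sp ✓
C3: sp2
C4: sp ✓
C5: sp ✓
C6: sp3
C7: sp3
C8: sp3
C9: sp3
C10: sp3
C11: sp3
C2, C4, C5 → 3 sp carbons.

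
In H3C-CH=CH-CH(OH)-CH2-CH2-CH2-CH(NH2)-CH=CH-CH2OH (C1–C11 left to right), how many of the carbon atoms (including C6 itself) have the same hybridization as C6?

C6 is sp3 (only σ bonds).
C1: sp3 ✓
C2: sp2
C3: sp2
C4: sp3 ✓
C5: sp3 ✓
C6: sp3 ✓
C7: sp3 ✓
C8: sp3 ✓
C9: sp2
C10: sp2
C11: sp3 ✓
7 carbons are sp3.

7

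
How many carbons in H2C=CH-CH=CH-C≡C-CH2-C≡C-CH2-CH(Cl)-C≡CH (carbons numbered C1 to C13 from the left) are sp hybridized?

C1: sp2
C2: sp2
C3: sp2
C4: sp2
C5: sp ✓
C6: sp ✓
C7: sp3
C8: sp ✓
C9: sp ✓
C10: sp3
C11: sp3
C12: sp ✓
C13: sp ✓
C5, C6, C8, C9, C12, C13 → 6 sp carbons.

6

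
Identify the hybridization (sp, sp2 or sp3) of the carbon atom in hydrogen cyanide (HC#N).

sp

The carbon atom: 2 σ bonds, plus two π bonds — 2 electron domains, sp.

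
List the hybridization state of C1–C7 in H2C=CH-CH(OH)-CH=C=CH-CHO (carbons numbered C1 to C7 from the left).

C1 has 3 σ bonds, plus one π bond: steric number 3 → sp2.
C2 is sp2: 3 σ bonds, plus one π bond, 3 electron-density regions.
C3: 4 σ bonds; 4 regions of electron density → sp3.
C4 (3 σ bonds, plus one π bond) has steric number 3: sp2.
C5 has 2 σ bonds, plus two π bonds: steric number 2 → sp.
C6 — 3 σ bonds, plus one π bond. Steric number 3, so sp2.
C7: 3 σ bonds, plus one π bond — 3 electron domains, sp2.

C1 sp2, C2 sp2, C3 sp3, C4 sp2, C5 sp, C6 sp2, C7 sp2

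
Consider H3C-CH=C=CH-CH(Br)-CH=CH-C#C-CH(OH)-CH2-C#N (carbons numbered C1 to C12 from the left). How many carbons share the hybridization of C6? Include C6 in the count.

4

C6 is sp2 (one π bond).
C1: sp3
C2: sp2 ✓
C3: sp
C4: sp2 ✓
C5: sp3
C6: sp2 ✓
C7: sp2 ✓
C8: sp
C9: sp
C10: sp3
C11: sp3
C12: sp
4 carbons are sp2.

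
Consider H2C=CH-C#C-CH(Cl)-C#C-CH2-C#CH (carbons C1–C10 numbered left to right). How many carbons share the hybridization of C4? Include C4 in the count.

6

C4 is sp (two π bonds).
C1: sp2
C2: sp2
C3: sp ✓
C4: sp ✓
C5: sp3
C6: sp ✓
C7: sp ✓
C8: sp3
C9: sp ✓
C10: sp ✓
6 carbons are sp.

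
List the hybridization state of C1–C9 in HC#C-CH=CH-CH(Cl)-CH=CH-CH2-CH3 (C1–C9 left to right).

C1 has 2 σ bonds, plus two π bonds: steric number 2 → sp.
C2 has 2 σ bonds, plus two π bonds: steric number 2 → sp.
C3 — 3 σ bonds, plus one π bond. Steric number 3, so sp2.
C4 — 3 σ bonds, plus one π bond. Steric number 3, so sp2.
C5 (4 σ bonds) has steric number 4: sp3.
C6 (3 σ bonds, plus one π bond) has steric number 3: sp2.
C7 is sp2: 3 σ bonds, plus one π bond, 3 electron-density regions.
C8 carries 4 σ bonds, giving a steric number of 4, so it is sp3.
C9: 4 σ bonds — 4 electron domains, sp3.

C1 sp, C2 sp, C3 sp2, C4 sp2, C5 sp3, C6 sp2, C7 sp2, C8 sp3, C9 sp3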